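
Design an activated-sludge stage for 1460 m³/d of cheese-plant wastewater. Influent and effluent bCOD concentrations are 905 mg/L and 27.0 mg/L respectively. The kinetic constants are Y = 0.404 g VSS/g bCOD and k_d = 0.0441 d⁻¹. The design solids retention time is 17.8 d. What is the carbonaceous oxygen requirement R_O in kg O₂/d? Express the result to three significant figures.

R_O ≈ 870 kg O₂/d

The observed yield is Y_obs = Y/(1 + k_d·θ_c) = 0.404 / (1 + 0.0441 × 17.8) = 0.404 / 1.785 = 0.2263 g VSS per g bCOD removed.
ΔS = 905 − 27.0 = 878.0 mg/L, so the substrate removal rate is 1460 × 878.0/1000 = 1282 kg bCOD/d.
Biomass synthesised: P_X = Y_obs × 1282 = 290.1 kg VSS/d.
R_O = Q·ΔS − 1.42 P_X = 1282 − 412.0 = 869.9 kg O₂/d.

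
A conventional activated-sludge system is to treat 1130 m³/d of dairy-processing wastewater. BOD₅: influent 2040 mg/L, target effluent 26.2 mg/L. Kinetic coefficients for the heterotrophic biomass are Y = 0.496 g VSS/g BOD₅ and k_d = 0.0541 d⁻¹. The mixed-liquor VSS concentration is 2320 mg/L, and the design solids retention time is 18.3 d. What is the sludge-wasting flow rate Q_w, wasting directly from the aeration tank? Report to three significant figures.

Q_w ≈ 244 m³/d

From the SRT design equation V = Y Q (S₀−S) θ_c / [X (1 + k_d θ_c)] = 0.496 × 1130 × (2040 − 26.2) × 18.3 / [2320 × (1 + 0.0541 × 18.3)] = 2.07×10^7 / 4617 = 4474 m³.
With mixed-liquor wasting, θ_c = V/Q_w, so Q_w = V/θ_c = 4474/18.3 = 244.5 m³/d.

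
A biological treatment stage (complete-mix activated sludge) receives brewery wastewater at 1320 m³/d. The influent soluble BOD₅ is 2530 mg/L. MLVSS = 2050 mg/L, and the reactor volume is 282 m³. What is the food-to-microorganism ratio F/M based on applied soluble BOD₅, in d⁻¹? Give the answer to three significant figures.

F/M = applied load / biomass = Q·S₀/(V·X) = 1320 × 2530 / (282.0 × 2050) = 5.777 d⁻¹.

F/M ≈ 5.78 d⁻¹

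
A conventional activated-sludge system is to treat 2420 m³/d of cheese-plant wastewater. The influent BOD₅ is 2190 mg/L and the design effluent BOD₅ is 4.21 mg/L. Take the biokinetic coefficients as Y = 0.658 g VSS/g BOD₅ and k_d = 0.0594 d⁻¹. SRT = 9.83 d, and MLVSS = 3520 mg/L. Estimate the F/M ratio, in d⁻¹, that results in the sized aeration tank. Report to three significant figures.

F/M ≈ 0.245 d⁻¹

From the SRT design equation V = Y Q (S₀−S) θ_c / [X (1 + k_d θ_c)] = 0.658 × 2420 × (2190 − 4.21) × 9.83 / [3520 × (1 + 0.0594 × 9.83)] = 3.42×10^7 / 5575 = 6137 m³.
F/M = Q·S₀ / (V·X) = 2420 × 2190 / (6137 × 3520) = 0.2453 g BOD₅·(g VSS·d)⁻¹.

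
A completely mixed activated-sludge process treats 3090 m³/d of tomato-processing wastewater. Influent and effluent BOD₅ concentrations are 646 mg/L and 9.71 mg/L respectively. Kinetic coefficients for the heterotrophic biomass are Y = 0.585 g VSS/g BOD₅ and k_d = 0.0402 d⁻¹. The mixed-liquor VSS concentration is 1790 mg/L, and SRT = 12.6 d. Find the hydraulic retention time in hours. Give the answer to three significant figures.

τ ≈ 41.7 h

Rearranging the biomass balance for a CMAS with decay, V = Y·Q·ΔS·θ_c / [X·(1+k_d θ_c)] = 0.585 × 3090 × (646 − 9.71) × 12.6 / [1790 × (1 + 0.0402 × 12.6)] = 1.45×10^7 / 2697 = 5374 m³.
Hydraulic retention time τ = V/Q = 5374 / 3090 = 1.739 d = 41.74 h.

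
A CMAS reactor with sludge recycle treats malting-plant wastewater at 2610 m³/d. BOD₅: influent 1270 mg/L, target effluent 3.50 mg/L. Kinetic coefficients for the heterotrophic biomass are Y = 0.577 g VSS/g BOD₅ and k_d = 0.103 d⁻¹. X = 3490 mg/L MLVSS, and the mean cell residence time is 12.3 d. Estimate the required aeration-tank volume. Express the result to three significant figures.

V ≈ 2970 m³

Rearranging the biomass balance for a CMAS with decay, V = Y·Q·ΔS·θ_c / [X·(1+k_d θ_c)] = 0.577 × 2610 × (1270 − 3.50) × 12.3 / [3490 × (1 + 0.103 × 12.3)] = 2.35×10^7 / 7911 = 2965 m³.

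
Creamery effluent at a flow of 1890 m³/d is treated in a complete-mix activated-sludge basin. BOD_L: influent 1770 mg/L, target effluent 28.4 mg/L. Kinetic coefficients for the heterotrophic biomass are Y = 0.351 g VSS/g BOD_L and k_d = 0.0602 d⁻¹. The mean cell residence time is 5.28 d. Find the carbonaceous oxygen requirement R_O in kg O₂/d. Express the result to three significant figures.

Observed yield with endogenous decay: Y_obs = Y / (1 + k_d·θ_c) = 0.351 / (1 + 0.0602 × 5.28) = 0.351 / 1.318 = 0.2663 g VSS/g BOD_L.
Q·(S₀ − S) = 1890 × (1770 − 28.4) × 10⁻³ = 3292 kg/d removed.
Biomass synthesised: P_X = Y_obs × 3292 = 876.7 kg VSS/d.
R_O = Q·ΔS − 1.42 P_X = 3292 − 1245 = 2047 kg O₂/d.

R_O ≈ 2050 kg O₂/d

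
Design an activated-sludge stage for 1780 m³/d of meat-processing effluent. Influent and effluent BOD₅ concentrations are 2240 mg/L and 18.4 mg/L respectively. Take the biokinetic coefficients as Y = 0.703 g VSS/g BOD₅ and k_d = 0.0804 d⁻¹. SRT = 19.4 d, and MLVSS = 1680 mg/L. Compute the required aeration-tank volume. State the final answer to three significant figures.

From the SRT design equation V = Y Q (S₀−S) θ_c / [X (1 + k_d θ_c)] = 0.703 × 1780 × (2240 − 18.4) × 19.4 / [1680 × (1 + 0.0804 × 19.4)] = 5.39×10^7 / 4300 = 12541 m³.

V ≈ 12500 m³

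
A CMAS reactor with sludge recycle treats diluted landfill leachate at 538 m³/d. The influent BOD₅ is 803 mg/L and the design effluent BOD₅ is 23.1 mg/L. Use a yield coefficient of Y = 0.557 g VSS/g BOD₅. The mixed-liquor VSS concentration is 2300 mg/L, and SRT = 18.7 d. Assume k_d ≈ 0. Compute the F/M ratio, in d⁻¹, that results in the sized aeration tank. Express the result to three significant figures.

F/M ≈ 0.0989 d⁻¹

V·X = Y·Q·ΔS·θ_c gives V = 0.557 × 538 × (803 − 23.1) × 18.7 / 2300 = 1900 m³.
F/M = Q·S₀ / (V·X) = 538 × 803 / (1900 × 2300) = 0.09885 g BOD₅·(g VSS·d)⁻¹.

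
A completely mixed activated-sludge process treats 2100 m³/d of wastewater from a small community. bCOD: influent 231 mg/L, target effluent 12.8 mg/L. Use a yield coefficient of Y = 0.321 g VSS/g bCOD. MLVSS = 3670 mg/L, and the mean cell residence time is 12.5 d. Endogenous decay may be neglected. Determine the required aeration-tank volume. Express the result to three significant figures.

With k_d = 0 the design equation reduces to V = Y Q (S₀−S) θ_c / X = 0.321 × 2100 × (231 − 12.8) × 12.5 / 3670 = 501.0 m³.

V ≈ 501 m³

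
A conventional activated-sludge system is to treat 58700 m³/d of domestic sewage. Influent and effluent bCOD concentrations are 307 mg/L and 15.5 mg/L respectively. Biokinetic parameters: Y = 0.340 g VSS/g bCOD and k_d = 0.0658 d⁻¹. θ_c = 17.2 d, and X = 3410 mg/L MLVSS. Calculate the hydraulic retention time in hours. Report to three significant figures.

τ ≈ 5.63 h

Steady-state biomass mass balance: V·X·(1 + k_d·θ_c) = Y·Q·(S₀ − S)·θ_c, so V = 0.340 × 58700 × (307 − 15.5) × 17.2 / [3410 × (1 + 0.0658 × 17.2)] = 1×10^8 / 7269 = 13765 m³.
τ = V/Q = 13765/58700 = 0.2345 d, or 5.628 h.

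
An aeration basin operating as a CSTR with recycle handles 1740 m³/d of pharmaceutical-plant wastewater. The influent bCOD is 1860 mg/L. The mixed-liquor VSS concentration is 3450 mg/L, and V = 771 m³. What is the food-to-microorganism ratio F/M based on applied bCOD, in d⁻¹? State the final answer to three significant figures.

F/M ≈ 1.22 d⁻¹

F/M = Q·S₀ / (V·X) = 1740 × 1860 / (771.0 × 3450) = 1.217 g bCOD·(g VSS·d)⁻¹.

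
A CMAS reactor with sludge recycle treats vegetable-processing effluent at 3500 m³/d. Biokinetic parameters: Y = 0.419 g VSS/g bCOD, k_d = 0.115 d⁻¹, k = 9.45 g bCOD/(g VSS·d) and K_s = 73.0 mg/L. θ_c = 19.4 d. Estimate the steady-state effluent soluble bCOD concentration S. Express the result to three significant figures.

Effluent substrate depends only on kinetics and SRT: S = K_s(1 + k_d θ_c) / [θ_c(Yk − k_d) − 1] = 73.0 × (1 + 0.115 × 19.4) / [19.4 × (0.419 × 9.45 − 0.115) − 1] = 235.9 / 73.58 = 3.205 mg/L.

S ≈ 3.21 mg/L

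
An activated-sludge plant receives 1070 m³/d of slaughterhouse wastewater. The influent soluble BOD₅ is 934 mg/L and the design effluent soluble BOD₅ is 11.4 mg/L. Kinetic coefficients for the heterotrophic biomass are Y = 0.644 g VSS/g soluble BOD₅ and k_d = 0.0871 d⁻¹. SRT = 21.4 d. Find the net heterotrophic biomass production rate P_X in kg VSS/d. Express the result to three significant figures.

P_X ≈ 222 kg VSS/d

Observed yield with endogenous decay: Y_obs = Y / (1 + k_d·θ_c) = 0.644 / (1 + 0.0871 × 21.4) = 0.644 / 2.864 = 0.2249 g VSS/g soluble BOD₅.
Mass of soluble BOD₅ removed per day: Q(S₀ − S) = 1070 × 922.6 g/m³ = 987.2 kg/d.
Biomass produced: P_X = Y_obs·Q·ΔS = 0.2249 × 987.2 ≈ 222.0 kg VSS/d.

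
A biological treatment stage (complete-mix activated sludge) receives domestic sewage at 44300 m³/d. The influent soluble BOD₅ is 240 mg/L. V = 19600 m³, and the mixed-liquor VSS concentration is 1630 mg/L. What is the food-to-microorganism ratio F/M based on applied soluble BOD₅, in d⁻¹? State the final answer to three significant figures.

F/M = Q·S₀ / (V·X) = 44300 × 240 / (19600 × 1630) = 0.3328 g soluble BOD₅·(g VSS·d)⁻¹.

F/M ≈ 0.333 d⁻¹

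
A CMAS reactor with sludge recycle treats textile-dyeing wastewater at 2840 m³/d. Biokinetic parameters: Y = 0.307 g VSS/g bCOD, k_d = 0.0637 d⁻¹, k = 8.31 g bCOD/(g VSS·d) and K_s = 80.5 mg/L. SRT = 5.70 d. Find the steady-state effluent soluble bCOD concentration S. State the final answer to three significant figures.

S ≈ 8.33 mg/L

For a completely mixed reactor with recycle the Lawrence–McCarty relation gives S = K_s·(1 + k_d·θ_c) / [θ_c·(Y·k − k_d) − 1] = 80.5 × (1 + 0.0637 × 5.70) / [5.70 × (0.307 × 8.31 − 0.0637) − 1] = 109.7 / 13.18 = 8.326 mg/L.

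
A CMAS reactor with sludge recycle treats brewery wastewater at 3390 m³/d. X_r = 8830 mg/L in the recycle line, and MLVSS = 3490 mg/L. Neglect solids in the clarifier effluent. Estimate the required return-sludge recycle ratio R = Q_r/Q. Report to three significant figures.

Mass balance around the secondary clarifier (neglecting effluent solids): R = X / (X_r − X) = 3490 / (8830 − 3490) = 0.6536.

R ≈ 0.654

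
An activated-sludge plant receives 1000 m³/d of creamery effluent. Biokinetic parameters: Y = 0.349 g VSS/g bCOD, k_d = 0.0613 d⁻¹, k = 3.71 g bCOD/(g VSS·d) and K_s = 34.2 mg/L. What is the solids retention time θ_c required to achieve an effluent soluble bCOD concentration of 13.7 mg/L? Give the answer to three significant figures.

θ_c ≈ 3.24 d

Specific growth rate at S = 13.7 mg/L: μ = YkS/(K_s+S) = 0.349·3.71·13.7/(34.2+13.7) = 0.3703 d⁻¹.
1/θ_c = 0.3703 − 0.0613 = 0.3090 d⁻¹, so θ_c = 3.236 d.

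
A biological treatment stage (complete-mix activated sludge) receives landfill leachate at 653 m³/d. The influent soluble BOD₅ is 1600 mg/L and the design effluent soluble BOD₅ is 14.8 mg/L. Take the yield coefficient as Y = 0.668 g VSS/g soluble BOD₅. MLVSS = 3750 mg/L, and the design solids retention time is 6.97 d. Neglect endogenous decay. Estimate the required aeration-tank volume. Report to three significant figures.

V ≈ 1290 m³

Biomass mass balance (decay neglected): V·X = Y·Q·(S₀ − S)·θ_c, so V = 0.668 × 653 × (1600 − 14.8) × 6.97 / 3750 = 1285 m³.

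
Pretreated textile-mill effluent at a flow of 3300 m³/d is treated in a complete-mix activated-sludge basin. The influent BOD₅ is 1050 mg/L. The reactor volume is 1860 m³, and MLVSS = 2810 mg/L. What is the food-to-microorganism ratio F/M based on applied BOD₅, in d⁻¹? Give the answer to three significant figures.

F/M = Q·S₀ / (V·X) = 3300 × 1050 / (1860 × 2810) = 0.6630 g BOD₅·(g VSS·d)⁻¹.

F/M ≈ 0.663 d⁻¹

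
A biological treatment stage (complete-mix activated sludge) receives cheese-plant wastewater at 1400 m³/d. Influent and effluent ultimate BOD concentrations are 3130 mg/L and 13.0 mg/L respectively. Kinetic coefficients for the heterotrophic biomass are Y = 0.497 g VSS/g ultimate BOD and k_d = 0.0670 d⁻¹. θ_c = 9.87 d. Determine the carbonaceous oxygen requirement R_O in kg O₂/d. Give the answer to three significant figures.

Observed yield with endogenous decay: Y_obs = Y / (1 + k_d·θ_c) = 0.497 / (1 + 0.0670 × 9.87) = 0.497 / 1.661 = 0.2992 g VSS/g ultimate BOD.
Substrate removed = Q·(S₀ − S) = 1400 m³/d × (3130 − 13.0) g/m³ = 4.36×10^6 g/d = 4364 kg/d.
Biomass synthesised: P_X = Y_obs × 4364 = 1305 kg VSS/d.
R_O = Q·(S₀ − S) − 1.42·P_X = 4364 − 1.42 × 1305 = 2510 kg O₂/d.

R_O ≈ 2510 kg O₂/d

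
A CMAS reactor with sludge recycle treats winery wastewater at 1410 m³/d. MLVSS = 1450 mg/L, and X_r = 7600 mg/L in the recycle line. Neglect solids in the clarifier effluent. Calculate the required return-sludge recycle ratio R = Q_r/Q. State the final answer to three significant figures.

R = Q_r/Q = X/(X_r − X) = 1450 / (7600 − 1450) = 0.2358.

R ≈ 0.236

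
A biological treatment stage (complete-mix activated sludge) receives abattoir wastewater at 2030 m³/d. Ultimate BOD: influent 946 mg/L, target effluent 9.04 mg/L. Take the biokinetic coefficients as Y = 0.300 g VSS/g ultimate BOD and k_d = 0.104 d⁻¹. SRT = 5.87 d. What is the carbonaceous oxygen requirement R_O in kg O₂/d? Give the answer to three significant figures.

Observed yield with endogenous decay: Y_obs = Y / (1 + k_d·θ_c) = 0.300 / (1 + 0.104 × 5.87) = 0.300 / 1.610 = 0.1863 g VSS/g ultimate BOD.
Q·(S₀ − S) = 2030 × (946 − 9.04) × 10⁻³ = 1902 kg/d removed.
Biomass synthesised: P_X = Y_obs × 1902 = 354.3 kg VSS/d.
Carbonaceous O₂ demand = substrate oxidised − cell-mass equivalent = 1902 − 1.42 × 354.3 = 1399 kg O₂/d.

R_O ≈ 1400 kg O₂/d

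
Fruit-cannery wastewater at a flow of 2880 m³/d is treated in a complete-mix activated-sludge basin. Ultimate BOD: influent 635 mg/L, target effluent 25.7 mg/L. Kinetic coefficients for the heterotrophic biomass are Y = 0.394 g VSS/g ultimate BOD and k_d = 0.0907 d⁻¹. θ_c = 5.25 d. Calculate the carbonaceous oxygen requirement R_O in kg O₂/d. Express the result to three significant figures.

R_O ≈ 1090 kg O₂/d

Y_obs = Y / (1 + k_d θ_c) = 0.394 / (1 + 0.0907 × 5.25) = 0.394 / 1.476 = 0.2669.
Substrate removed = Q·(S₀ − S) = 2880 m³/d × (635 − 25.7) g/m³ = 1.75×10^6 g/d = 1755 kg/d.
Biomass synthesised: P_X = Y_obs × 1755 = 468.4 kg VSS/d.
R_O = Q·(S₀ − S) − 1.42·P_X = 1755 − 1.42 × 468.4 = 1090 kg O₂/d.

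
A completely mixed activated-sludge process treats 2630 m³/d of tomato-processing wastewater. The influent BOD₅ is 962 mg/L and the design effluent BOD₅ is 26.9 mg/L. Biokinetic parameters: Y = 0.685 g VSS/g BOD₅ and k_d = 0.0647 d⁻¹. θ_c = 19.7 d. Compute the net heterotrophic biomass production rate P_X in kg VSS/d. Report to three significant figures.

P_X ≈ 741 kg VSS/d

The observed yield is Y_obs = Y/(1 + k_d·θ_c) = 0.685 / (1 + 0.0647 × 19.7) = 0.685 / 2.275 = 0.3012 g VSS per g BOD₅ removed.
Q·(S₀ − S) = 2630 × (962 − 26.9) × 10⁻³ = 2459 kg/d removed.
Biomass produced: P_X = Y_obs·Q·ΔS = 0.3012 × 2459 ≈ 740.6 kg VSS/d.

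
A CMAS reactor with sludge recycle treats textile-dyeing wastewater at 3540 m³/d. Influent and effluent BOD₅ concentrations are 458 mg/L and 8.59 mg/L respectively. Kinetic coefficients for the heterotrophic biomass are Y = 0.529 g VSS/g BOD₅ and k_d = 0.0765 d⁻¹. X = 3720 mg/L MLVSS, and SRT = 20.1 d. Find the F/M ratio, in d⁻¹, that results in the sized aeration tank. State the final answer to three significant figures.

Rearranging the biomass balance for a CMAS with decay, V = Y·Q·ΔS·θ_c / [X·(1+k_d θ_c)] = 0.529 × 3540 × (458 − 8.59) × 20.1 / [3720 × (1 + 0.0765 × 20.1)] = 1.69×10^7 / 9440 = 1792 m³.
F/M = Q·S₀ / (V·X) = 3540 × 458 / (1792 × 3720) = 0.2432 g BOD₅·(g VSS·d)⁻¹.

F/M ≈ 0.243 d⁻¹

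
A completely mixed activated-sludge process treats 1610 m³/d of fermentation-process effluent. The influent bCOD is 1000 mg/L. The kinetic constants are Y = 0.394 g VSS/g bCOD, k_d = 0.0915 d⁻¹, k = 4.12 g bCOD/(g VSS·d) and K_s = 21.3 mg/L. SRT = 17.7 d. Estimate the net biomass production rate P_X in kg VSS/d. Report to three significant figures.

P_X ≈ 242 kg VSS/d

For a completely mixed reactor with recycle the Lawrence–McCarty relation gives S = K_s·(1 + k_d·θ_c) / [θ_c·(Y·k − k_d) − 1] = 21.3 × (1 + 0.0915 × 17.7) / [17.7 × (0.394 × 4.12 − 0.0915) − 1] = 55.80 / 26.11 = 2.137 mg/L.
Observed yield with endogenous decay: Y_obs = Y / (1 + k_d·θ_c) = 0.394 / (1 + 0.0915 × 17.7) = 0.394 / 2.620 = 0.1504 g VSS/g bCOD.
ΔS = 1000 − 2.14 = 997.9 mg/L, so the substrate removal rate is 1610 × 997.9/1000 = 1607 kg bCOD/d.
So the net sludge growth is P_X = 0.1504 × 1607 = 241.6 kg VSS/d.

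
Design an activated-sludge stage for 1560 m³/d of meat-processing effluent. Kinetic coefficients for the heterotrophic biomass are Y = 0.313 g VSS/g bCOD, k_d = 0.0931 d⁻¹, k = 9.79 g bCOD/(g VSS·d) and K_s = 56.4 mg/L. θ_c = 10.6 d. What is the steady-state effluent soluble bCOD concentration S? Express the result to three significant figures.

From the Monod/SRT balance for a CMAS, S = K_s·(1+k_d θ_c)/[θ_c·(Y k − k_d) − 1] = 56.4 × (1 + 0.0931 × 10.6) / [10.6 × (0.313 × 9.79 − 0.0931) − 1] = 112.1 / 30.49 = 3.675 mg/L.

S ≈ 3.67 mg/L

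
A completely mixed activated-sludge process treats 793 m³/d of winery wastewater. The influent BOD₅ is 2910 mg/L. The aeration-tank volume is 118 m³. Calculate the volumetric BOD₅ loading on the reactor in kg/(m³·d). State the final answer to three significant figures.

L_v ≈ 19.6 kg BOD₅/(m³·d)

Volumetric loading L_v = Q·S₀ / V = 793 × 2910 g/m³ / 118.0 m³ = 19556 g/(m³·d) = 19.56 kg BOD₅/(m³·d).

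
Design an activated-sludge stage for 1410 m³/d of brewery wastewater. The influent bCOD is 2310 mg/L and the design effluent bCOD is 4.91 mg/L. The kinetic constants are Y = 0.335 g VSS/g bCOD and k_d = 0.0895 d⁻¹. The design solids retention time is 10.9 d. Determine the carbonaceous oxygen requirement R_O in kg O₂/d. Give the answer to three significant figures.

R_O ≈ 2470 kg O₂/d

Correct the yield for decay: Y_obs = Y/(1 + k_d θ_c) = 0.335 / (1 + 0.0895 × 10.9) = 0.335 / 1.976 = 0.1696.
Mass of bCOD removed per day: Q(S₀ − S) = 1410 × 2305 g/m³ = 3250 kg/d.
Biomass synthesised: P_X = Y_obs × 3250 = 551.1 kg VSS/d.
R_O = Q·ΔS − 1.42 P_X = 3250 − 782.6 = 2468 kg O₂/d.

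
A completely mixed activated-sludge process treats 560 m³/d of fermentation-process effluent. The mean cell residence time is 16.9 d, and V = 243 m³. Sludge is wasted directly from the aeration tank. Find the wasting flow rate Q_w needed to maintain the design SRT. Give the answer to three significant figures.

Wasting from the aeration tank: Q_w = V / θ_c = 243.0 / 16.9 = 14.38 m³/d.

Q_w ≈ 14.4 m³/d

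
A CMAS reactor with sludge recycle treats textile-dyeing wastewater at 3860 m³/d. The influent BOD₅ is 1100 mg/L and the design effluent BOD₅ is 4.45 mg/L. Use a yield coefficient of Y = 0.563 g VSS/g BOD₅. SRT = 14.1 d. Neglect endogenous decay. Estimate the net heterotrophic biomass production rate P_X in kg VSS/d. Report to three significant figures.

P_X ≈ 2380 kg VSS/d

No decay correction is needed, so Y_obs = Y = 0.563.
Substrate removed = Q·(S₀ − S) = 3860 m³/d × (1100 − 4.45) g/m³ = 4.23×10^6 g/d = 4229 kg/d.
Biomass produced: P_X = Y_obs·Q·ΔS = 0.5630 × 4229 ≈ 2381 kg VSS/d.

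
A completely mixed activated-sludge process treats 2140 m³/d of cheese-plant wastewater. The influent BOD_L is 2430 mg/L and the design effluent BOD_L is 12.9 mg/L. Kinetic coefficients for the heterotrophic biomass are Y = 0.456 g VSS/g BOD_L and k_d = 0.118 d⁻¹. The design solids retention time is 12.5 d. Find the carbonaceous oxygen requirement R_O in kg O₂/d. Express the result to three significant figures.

Y_obs = Y / (1 + k_d θ_c) = 0.456 / (1 + 0.118 × 12.5) = 0.456 / 2.475 = 0.1842.
Mass of BOD_L removed per day: Q(S₀ − S) = 2140 × 2417 g/m³ = 5173 kg/d.
P_X = Y_obs·Q·(S₀ − S) = 0.1842 × 5173 = 953.0 kg VSS/d.
Carbonaceous O₂ demand = substrate oxidised − cell-mass equivalent = 5173 − 1.42 × 953.0 = 3819 kg O₂/d.

R_O ≈ 3820 kg O₂/d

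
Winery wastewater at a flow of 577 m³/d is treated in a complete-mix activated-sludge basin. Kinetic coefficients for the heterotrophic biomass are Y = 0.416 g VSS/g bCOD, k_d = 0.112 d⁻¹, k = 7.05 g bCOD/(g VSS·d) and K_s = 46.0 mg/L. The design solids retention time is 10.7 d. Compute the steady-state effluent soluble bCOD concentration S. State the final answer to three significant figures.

From the Monod/SRT balance for a CMAS, S = K_s·(1+k_d θ_c)/[θ_c·(Y k − k_d) − 1] = 46.0 × (1 + 0.112 × 10.7) / [10.7 × (0.416 × 7.05 − 0.112) − 1] = 101.1 / 29.18 = 3.465 mg/L.

S ≈ 3.47 mg/L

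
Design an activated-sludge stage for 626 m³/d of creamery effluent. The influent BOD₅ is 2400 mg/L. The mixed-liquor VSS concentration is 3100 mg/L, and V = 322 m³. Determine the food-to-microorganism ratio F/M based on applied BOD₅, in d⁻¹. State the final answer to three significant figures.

Food-to-microorganism ratio F/M = Q S₀ / (V X) = 626 × 2400 / (322.0 × 3100) = 1.505 d⁻¹.

F/M ≈ 1.51 d⁻¹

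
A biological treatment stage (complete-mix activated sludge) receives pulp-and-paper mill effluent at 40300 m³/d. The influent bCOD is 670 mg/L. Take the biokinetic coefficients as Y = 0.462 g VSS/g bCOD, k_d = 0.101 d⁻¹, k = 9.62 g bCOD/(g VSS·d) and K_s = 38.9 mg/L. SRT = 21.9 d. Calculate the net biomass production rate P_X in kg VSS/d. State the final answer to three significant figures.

P_X ≈ 3880 kg VSS/d

For a completely mixed reactor with recycle the Lawrence–McCarty relation gives S = K_s·(1 + k_d·θ_c) / [θ_c·(Y·k − k_d) − 1] = 38.9 × (1 + 0.101 × 21.9) / [21.9 × (0.462 × 9.62 − 0.101) − 1] = 124.9 / 94.12 = 1.327 mg/L.
Observed yield with endogenous decay: Y_obs = Y / (1 + k_d·θ_c) = 0.462 / (1 + 0.101 × 21.9) = 0.462 / 3.212 = 0.1438 g VSS/g bCOD.
ΔS = 670 − 1.33 = 668.7 mg/L, so the substrate removal rate is 40300 × 668.7/1000 = 26947 kg bCOD/d.
So the net sludge growth is P_X = 0.1438 × 26947 = 3876 kg VSS/d.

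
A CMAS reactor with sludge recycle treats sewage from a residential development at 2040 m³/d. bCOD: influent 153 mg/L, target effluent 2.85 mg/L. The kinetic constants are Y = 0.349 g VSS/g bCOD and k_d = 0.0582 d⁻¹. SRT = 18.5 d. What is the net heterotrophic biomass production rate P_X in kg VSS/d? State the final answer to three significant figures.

P_X ≈ 51.5 kg VSS/d

The observed yield is Y_obs = Y/(1 + k_d·θ_c) = 0.349 / (1 + 0.0582 × 18.5) = 0.349 / 2.077 = 0.1681 g VSS per g bCOD removed.
Q·(S₀ − S) = 2040 × (153 − 2.85) × 10⁻³ = 306.3 kg/d removed.
P_X = Y_obs · Q(S₀ − S) = 0.1681 × 306.3 = 51.48 kg VSS/d.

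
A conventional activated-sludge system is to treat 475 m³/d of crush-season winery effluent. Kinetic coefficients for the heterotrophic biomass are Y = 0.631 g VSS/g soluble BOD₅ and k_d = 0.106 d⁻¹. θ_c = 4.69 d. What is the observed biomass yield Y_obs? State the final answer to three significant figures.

Y_obs ≈ 0.421 g VSS/g soluble BOD₅

Correct the yield for decay: Y_obs = Y/(1 + k_d θ_c) = 0.631 / (1 + 0.106 × 4.69) = 0.631 / 1.497 = 0.4215.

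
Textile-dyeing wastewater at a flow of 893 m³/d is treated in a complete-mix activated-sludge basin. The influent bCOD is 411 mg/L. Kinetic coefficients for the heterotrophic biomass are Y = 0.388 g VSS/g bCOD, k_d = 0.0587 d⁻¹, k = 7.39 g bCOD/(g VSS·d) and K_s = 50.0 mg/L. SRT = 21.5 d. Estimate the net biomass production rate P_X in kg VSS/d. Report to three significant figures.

For a completely mixed reactor with recycle the Lawrence–McCarty relation gives S = K_s·(1 + k_d·θ_c) / [θ_c·(Y·k − k_d) − 1] = 50.0 × (1 + 0.0587 × 21.5) / [21.5 × (0.388 × 7.39 − 0.0587) − 1] = 113.1 / 59.39 = 1.905 mg/L.
Correct the yield for decay: Y_obs = Y/(1 + k_d θ_c) = 0.388 / (1 + 0.0587 × 21.5) = 0.388 / 2.262 = 0.1715.
ΔS = 411 − 1.90 = 409.1 mg/L, so the substrate removal rate is 893 × 409.1/1000 = 365.3 kg bCOD/d.
P_X = Y_obs · Q(S₀ − S) = 0.1715 × 365.3 = 62.66 kg VSS/d.

P_X ≈ 62.7 kg VSS/d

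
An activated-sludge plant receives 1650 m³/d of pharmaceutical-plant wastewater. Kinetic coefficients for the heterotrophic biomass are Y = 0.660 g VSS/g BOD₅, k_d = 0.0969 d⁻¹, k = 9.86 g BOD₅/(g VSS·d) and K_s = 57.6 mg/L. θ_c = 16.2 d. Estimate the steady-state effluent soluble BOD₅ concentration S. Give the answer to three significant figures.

Effluent substrate depends only on kinetics and SRT: S = K_s(1 + k_d θ_c) / [θ_c(Yk − k_d) − 1] = 57.6 × (1 + 0.0969 × 16.2) / [16.2 × (0.660 × 9.86 − 0.0969) − 1] = 148.0 / 102.9 = 1.439 mg/L.

S ≈ 1.44 mg/L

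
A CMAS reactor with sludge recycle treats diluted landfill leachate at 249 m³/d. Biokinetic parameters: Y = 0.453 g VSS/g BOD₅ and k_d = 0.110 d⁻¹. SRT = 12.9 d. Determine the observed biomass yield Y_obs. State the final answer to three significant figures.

The observed yield is Y_obs = Y/(1 + k_d·θ_c) = 0.453 / (1 + 0.110 × 12.9) = 0.453 / 2.419 = 0.1873 g VSS per g BOD₅ removed.

Y_obs ≈ 0.187 g VSS/g BOD₅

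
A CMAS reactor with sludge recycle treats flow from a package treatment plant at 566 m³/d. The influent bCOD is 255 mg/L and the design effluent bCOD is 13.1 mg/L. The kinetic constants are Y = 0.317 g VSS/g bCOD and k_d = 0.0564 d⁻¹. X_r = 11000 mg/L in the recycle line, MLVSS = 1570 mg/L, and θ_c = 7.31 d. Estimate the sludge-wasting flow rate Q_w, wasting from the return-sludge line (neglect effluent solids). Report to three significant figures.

Rearranging the biomass balance for a CMAS with decay, V = Y·Q·ΔS·θ_c / [X·(1+k_d θ_c)] = 0.317 × 566 × (255 − 13.1) × 7.31 / [1570 × (1 + 0.0564 × 7.31)] = 3.17×10^5 / 2217 = 143.1 m³.
Q_w = (V·X)/(θ_c X_r) = 143.1 × 1570 / (7.31 × 11000) = 2.794 m³/d.

Q_w ≈ 2.79 m³/d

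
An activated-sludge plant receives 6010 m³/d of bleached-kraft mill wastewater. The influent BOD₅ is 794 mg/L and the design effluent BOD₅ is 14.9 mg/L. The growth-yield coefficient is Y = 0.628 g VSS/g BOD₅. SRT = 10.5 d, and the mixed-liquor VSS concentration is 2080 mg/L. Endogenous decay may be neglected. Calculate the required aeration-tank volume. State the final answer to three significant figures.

V·X = Y·Q·ΔS·θ_c gives V = 0.628 × 6010 × (794 − 14.9) × 10.5 / 2080 = 14844 m³.

V ≈ 14800 m³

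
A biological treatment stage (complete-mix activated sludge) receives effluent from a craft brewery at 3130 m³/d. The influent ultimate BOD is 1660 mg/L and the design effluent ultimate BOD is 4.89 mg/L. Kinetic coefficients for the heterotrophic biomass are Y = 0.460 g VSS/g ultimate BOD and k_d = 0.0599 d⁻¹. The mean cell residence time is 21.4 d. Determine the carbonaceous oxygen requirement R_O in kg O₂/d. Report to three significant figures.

R_O ≈ 3700 kg O₂/d

Correct the yield for decay: Y_obs = Y/(1 + k_d θ_c) = 0.460 / (1 + 0.0599 × 21.4) = 0.460 / 2.282 = 0.2016.
ΔS = 1660 − 4.89 = 1655 mg/L, so the substrate removal rate is 3130 × 1655/1000 = 5180 kg ultimate BOD/d.
Net sludge production P_X = 0.2016 × 5180 = 1044 kg VSS/d.
R_O = Q·(S₀ − S) − 1.42·P_X = 5180 − 1.42 × 1044 = 3698 kg O₂/d.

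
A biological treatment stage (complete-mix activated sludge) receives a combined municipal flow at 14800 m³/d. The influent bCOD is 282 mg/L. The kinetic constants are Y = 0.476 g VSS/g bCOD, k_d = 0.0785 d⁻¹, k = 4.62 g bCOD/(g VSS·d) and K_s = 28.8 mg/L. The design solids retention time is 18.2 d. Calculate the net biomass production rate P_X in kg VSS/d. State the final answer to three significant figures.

For a completely mixed reactor with recycle the Lawrence–McCarty relation gives S = K_s·(1 + k_d·θ_c) / [θ_c·(Y·k − k_d) − 1] = 28.8 × (1 + 0.0785 × 18.2) / [18.2 × (0.476 × 4.62 − 0.0785) − 1] = 69.95 / 37.60 = 1.861 mg/L.
Observed yield with endogenous decay: Y_obs = Y / (1 + k_d·θ_c) = 0.476 / (1 + 0.0785 × 18.2) = 0.476 / 2.429 = 0.1960 g VSS/g bCOD.
Substrate removed = Q·(S₀ − S) = 14800 m³/d × (282 − 1.86) g/m³ = 4.15×10^6 g/d = 4146 kg/d.
P_X = Y_obs · Q(S₀ − S) = 0.1960 × 4146 = 812.6 kg VSS/d.

P_X ≈ 813 kg VSS/d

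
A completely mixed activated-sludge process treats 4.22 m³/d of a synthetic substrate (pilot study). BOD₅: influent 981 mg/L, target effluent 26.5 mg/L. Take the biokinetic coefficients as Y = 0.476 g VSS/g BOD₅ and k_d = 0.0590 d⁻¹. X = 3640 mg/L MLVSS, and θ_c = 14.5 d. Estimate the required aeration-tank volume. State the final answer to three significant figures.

V ≈ 4.12 m³

Rearranging the biomass balance for a CMAS with decay, V = Y·Q·ΔS·θ_c / [X·(1+k_d θ_c)] = 0.476 × 4.22 × (981 − 26.5) × 14.5 / [3640 × (1 + 0.0590 × 14.5)] = 2.78×10^4 / 6754 = 4.116 m³.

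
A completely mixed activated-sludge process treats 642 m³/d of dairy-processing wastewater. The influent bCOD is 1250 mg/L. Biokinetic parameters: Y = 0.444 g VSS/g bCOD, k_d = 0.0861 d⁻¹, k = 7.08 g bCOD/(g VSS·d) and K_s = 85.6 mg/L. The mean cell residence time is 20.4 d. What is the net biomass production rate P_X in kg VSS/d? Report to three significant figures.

P_X ≈ 129 kg VSS/d

Effluent substrate depends only on kinetics and SRT: S = K_s(1 + k_d θ_c) / [θ_c(Yk − k_d) − 1] = 85.6 × (1 + 0.0861 × 20.4) / [20.4 × (0.444 × 7.08 − 0.0861) − 1] = 236.0 / 61.37 = 3.845 mg/L.
The observed yield is Y_obs = Y/(1 + k_d·θ_c) = 0.444 / (1 + 0.0861 × 20.4) = 0.444 / 2.756 = 0.1611 g VSS per g bCOD removed.
Substrate removed = Q·(S₀ − S) = 642 m³/d × (1250 − 3.84) g/m³ = 8×10^5 g/d = 800.0 kg/d.
Biomass produced: P_X = Y_obs·Q·ΔS = 0.1611 × 800.0 ≈ 128.9 kg VSS/d.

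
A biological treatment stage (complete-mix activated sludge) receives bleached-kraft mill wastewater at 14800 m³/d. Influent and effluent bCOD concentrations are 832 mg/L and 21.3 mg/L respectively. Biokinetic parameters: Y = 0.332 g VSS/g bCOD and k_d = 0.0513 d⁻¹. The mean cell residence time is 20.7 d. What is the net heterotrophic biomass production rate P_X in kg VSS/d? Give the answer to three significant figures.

Observed yield with endogenous decay: Y_obs = Y / (1 + k_d·θ_c) = 0.332 / (1 + 0.0513 × 20.7) = 0.332 / 2.062 = 0.1610 g VSS/g bCOD.
Q·(S₀ − S) = 14800 × (832 − 21.3) × 10⁻³ = 11998 kg/d removed.
P_X = Y_obs · Q(S₀ − S) = 0.1610 × 11998 = 1932 kg VSS/d.

P_X ≈ 1930 kg VSS/d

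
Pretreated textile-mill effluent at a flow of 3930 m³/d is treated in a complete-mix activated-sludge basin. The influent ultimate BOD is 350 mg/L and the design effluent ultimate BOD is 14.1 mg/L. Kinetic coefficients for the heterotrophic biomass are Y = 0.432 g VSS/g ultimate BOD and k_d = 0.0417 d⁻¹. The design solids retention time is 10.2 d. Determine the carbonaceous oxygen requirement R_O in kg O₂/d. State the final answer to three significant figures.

R_O ≈ 752 kg O₂/d

Correct the yield for decay: Y_obs = Y/(1 + k_d θ_c) = 0.432 / (1 + 0.0417 × 10.2) = 0.432 / 1.425 = 0.3031.
Mass of ultimate BOD removed per day: Q(S₀ − S) = 3930 × 335.9 g/m³ = 1320 kg/d.
Biomass synthesised: P_X = Y_obs × 1320 = 400.1 kg VSS/d.
R_O = Q·(S₀ − S) − 1.42·P_X = 1320 − 1.42 × 400.1 = 751.9 kg O₂/d.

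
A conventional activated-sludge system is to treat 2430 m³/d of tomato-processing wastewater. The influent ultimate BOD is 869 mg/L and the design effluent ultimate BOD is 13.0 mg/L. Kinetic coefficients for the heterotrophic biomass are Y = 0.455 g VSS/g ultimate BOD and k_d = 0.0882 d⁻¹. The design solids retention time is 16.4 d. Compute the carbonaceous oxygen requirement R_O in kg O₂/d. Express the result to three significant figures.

Y_obs = Y / (1 + k_d θ_c) = 0.455 / (1 + 0.0882 × 16.4) = 0.455 / 2.446 = 0.1860.
Mass of ultimate BOD removed per day: Q(S₀ − S) = 2430 × 856.0 g/m³ = 2080 kg/d.
P_X = Y_obs·Q·(S₀ − S) = 0.1860 × 2080 = 386.9 kg VSS/d.
R_O = Q·(S₀ − S) − 1.42·P_X = 2080 − 1.42 × 386.9 = 1531 kg O₂/d.

R_O ≈ 1530 kg O₂/d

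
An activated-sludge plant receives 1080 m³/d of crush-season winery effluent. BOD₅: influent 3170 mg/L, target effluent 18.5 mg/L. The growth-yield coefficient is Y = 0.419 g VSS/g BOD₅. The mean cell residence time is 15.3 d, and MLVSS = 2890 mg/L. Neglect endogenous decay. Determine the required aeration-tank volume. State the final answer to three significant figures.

V ≈ 7550 m³

With k_d = 0 the design equation reduces to V = Y Q (S₀−S) θ_c / X = 0.419 × 1080 × (3170 − 18.5) × 15.3 / 2890 = 7550 m³.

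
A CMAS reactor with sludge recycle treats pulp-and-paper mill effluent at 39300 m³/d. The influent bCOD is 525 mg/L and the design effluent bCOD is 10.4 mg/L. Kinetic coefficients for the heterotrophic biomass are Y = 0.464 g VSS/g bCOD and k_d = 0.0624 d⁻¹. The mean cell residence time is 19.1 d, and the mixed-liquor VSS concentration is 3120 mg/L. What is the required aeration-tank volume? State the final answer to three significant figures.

V ≈ 26200 m³

From the SRT design equation V = Y Q (S₀−S) θ_c / [X (1 + k_d θ_c)] = 0.464 × 39300 × (525 − 10.4) × 19.1 / [3120 × (1 + 0.0624 × 19.1)] = 1.79×10^8 / 6839 = 26209 m³.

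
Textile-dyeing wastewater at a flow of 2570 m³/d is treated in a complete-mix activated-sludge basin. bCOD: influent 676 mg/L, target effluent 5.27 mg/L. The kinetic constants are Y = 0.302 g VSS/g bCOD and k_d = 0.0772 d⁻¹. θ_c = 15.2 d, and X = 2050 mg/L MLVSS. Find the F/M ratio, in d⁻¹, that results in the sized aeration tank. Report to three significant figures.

F/M ≈ 0.477 d⁻¹

From the SRT design equation V = Y Q (S₀−S) θ_c / [X (1 + k_d θ_c)] = 0.302 × 2570 × (676 − 5.27) × 15.2 / [2050 × (1 + 0.0772 × 15.2)] = 7.91×10^6 / 4456 = 1776 m³.
F/M = applied load / biomass = Q·S₀/(V·X) = 2570 × 676 / (1776 × 2050) = 0.4772 d⁻¹.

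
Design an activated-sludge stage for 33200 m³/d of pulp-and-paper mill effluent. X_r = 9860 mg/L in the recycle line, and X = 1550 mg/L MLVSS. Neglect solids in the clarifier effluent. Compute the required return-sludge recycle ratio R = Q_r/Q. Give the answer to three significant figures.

R ≈ 0.187

Solids balance on the clarifier gives (1+R)X = R·X_r, so R = X/(X_r − X) = 1550 / (9860 − 1550) = 0.1865.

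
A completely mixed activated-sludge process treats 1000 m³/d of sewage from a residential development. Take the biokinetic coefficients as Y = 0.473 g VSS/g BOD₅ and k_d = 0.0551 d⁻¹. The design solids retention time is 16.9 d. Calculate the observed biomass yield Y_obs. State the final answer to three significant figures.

Observed yield with endogenous decay: Y_obs = Y / (1 + k_d·θ_c) = 0.473 / (1 + 0.0551 × 16.9) = 0.473 / 1.931 = 0.2449 g VSS/g BOD₅.

Y_obs ≈ 0.245 g VSS/g BOD₅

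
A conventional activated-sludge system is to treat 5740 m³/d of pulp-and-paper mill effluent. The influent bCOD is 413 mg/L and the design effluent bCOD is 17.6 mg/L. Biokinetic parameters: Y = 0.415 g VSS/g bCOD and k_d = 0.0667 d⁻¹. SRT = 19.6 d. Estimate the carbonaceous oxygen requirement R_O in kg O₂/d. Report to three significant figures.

R_O ≈ 1690 kg O₂/d

The observed yield is Y_obs = Y/(1 + k_d·θ_c) = 0.415 / (1 + 0.0667 × 19.6) = 0.415 / 2.307 = 0.1799 g VSS per g bCOD removed.
Q·(S₀ − S) = 5740 × (413 − 17.6) × 10⁻³ = 2270 kg/d removed.
P_X = Y_obs·Q·(S₀ − S) = 0.1799 × 2270 = 408.2 kg VSS/d.
R_O = Q·ΔS − 1.42 P_X = 2270 − 579.7 = 1690 kg O₂/d.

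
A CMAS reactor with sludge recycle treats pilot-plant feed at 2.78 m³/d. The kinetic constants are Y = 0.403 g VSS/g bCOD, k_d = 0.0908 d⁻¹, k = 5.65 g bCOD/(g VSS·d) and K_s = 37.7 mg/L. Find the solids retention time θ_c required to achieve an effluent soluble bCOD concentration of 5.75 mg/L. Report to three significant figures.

θ_c ≈ 4.75 d

Specific growth rate at S = 5.75 mg/L: μ = YkS/(K_s+S) = 0.403·5.65·5.75/(37.7+5.75) = 0.3013 d⁻¹.
Then 1/θ_c = μ − k_d = 0.3013 − 0.0908 = 0.2105 d⁻¹, giving θ_c = 4.750 d.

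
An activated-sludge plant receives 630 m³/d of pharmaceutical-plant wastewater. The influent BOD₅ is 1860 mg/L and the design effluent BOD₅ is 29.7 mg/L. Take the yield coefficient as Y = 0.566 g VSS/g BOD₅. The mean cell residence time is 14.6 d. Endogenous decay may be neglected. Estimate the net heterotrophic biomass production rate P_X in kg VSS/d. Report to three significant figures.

P_X ≈ 653 kg VSS/d

No decay correction is needed, so Y_obs = Y = 0.566.
Mass of BOD₅ removed per day: Q(S₀ − S) = 630 × 1830 g/m³ = 1153 kg/d.
Biomass produced: P_X = Y_obs·Q·ΔS = 0.5660 × 1153 ≈ 652.6 kg VSS/d.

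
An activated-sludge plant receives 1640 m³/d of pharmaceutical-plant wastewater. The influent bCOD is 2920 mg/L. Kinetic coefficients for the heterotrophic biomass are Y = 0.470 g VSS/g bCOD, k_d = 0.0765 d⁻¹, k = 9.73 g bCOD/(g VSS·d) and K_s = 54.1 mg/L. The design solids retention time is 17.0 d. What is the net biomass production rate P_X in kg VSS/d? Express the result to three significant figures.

Effluent substrate depends only on kinetics and SRT: S = K_s(1 + k_d θ_c) / [θ_c(Yk − k_d) − 1] = 54.1 × (1 + 0.0765 × 17.0) / [17.0 × (0.470 × 9.73 − 0.0765) − 1] = 124.5 / 75.44 = 1.650 mg/L.
The observed yield is Y_obs = Y/(1 + k_d·θ_c) = 0.470 / (1 + 0.0765 × 17.0) = 0.470 / 2.300 = 0.2043 g VSS per g bCOD removed.
Mass of bCOD removed per day: Q(S₀ − S) = 1640 × 2918 g/m³ = 4786 kg/d.
So the net sludge growth is P_X = 0.2043 × 4786 = 977.8 kg VSS/d.

P_X ≈ 978 kg VSS/d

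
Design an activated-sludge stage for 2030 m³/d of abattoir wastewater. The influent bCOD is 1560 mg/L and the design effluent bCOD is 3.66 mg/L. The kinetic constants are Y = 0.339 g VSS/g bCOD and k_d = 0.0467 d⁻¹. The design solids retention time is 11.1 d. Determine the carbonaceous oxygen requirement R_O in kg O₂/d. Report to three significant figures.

Y_obs = Y / (1 + k_d θ_c) = 0.339 / (1 + 0.0467 × 11.1) = 0.339 / 1.518 = 0.2233.
Substrate removed = Q·(S₀ − S) = 2030 m³/d × (1560 − 3.66) g/m³ = 3.16×10^6 g/d = 3159 kg/d.
P_X = Y_obs·Q·(S₀ − S) = 0.2233 × 3159 = 705.4 kg VSS/d.
R_O = Q·(S₀ − S) − 1.42·P_X = 3159 − 1.42 × 705.4 = 2158 kg O₂/d.

R_O ≈ 2160 kg O₂/d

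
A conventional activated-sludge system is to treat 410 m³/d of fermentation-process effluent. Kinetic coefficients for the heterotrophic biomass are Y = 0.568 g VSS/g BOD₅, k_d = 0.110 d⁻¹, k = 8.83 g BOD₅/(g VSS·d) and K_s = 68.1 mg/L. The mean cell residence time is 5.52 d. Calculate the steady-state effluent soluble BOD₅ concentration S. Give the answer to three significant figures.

For a completely mixed reactor with recycle the Lawrence–McCarty relation gives S = K_s·(1 + k_d·θ_c) / [θ_c·(Y·k − k_d) − 1] = 68.1 × (1 + 0.110 × 5.52) / [5.52 × (0.568 × 8.83 − 0.110) − 1] = 109.5 / 26.08 = 4.197 mg/L.

S ≈ 4.20 mg/L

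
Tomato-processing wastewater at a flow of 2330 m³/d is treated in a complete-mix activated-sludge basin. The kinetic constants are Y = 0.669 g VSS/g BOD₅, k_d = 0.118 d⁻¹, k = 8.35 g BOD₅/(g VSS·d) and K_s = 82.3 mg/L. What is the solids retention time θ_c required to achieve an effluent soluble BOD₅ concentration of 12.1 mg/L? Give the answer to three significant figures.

From 1/θ_c = Y·k·S/(K_s + S) − k_d: Y·k·S/(K_s+S) = 0.669 × 8.35 × 12.1 / (82.3 + 12.1) = 0.7160 d⁻¹.
θ_c = 1/(μ − k_d) = 1/(0.7160 − 0.118) = 1/0.5980 = 1.672 d.

θ_c ≈ 1.67 d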